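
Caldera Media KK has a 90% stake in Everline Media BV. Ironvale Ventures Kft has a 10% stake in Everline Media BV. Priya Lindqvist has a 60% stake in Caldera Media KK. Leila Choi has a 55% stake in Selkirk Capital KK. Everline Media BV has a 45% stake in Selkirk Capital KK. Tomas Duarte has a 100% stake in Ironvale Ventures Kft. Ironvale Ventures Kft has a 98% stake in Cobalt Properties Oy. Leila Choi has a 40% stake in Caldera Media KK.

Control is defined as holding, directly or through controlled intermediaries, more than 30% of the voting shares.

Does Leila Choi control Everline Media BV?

Leila holds 40% of Caldera, so Leila controls Caldera.
Caldera holds 90% of Everline, so Leila controls Everline.

Yes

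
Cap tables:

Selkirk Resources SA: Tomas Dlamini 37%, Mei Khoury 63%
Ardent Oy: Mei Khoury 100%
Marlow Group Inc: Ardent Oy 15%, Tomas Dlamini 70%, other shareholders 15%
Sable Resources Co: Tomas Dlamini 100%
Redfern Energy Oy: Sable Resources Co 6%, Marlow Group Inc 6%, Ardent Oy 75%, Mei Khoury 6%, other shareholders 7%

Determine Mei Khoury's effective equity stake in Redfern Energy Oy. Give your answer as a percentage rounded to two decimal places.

Mei reaches Redfern along 3 paths.
Via Ardent → Marlow: 100% × 15% × 6% = 0.9%.
Via Ardent: 100% × 75% = 75%.
Direct stake: 6% = 6%.
Total: 0.9% + 75% + 6% = 81.9%.
Rounded: 81.90%.

81.90%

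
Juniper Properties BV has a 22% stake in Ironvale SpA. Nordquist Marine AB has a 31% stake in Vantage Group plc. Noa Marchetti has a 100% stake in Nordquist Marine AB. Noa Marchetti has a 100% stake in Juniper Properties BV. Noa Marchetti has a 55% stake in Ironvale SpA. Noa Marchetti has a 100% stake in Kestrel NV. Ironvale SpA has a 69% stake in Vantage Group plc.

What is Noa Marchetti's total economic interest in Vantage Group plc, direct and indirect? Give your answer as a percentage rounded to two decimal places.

84.13%

Noa reaches Vantage along 3 paths.
Via Juniper → Ironvale: 100% × 22% × 69% = 15.18%.
Via Ironvale: 55% × 69% = 37.95%.
Via Nordquist: 100% × 31% = 31%.
Total: 15.18% + 37.95% + 31% = 84.13%.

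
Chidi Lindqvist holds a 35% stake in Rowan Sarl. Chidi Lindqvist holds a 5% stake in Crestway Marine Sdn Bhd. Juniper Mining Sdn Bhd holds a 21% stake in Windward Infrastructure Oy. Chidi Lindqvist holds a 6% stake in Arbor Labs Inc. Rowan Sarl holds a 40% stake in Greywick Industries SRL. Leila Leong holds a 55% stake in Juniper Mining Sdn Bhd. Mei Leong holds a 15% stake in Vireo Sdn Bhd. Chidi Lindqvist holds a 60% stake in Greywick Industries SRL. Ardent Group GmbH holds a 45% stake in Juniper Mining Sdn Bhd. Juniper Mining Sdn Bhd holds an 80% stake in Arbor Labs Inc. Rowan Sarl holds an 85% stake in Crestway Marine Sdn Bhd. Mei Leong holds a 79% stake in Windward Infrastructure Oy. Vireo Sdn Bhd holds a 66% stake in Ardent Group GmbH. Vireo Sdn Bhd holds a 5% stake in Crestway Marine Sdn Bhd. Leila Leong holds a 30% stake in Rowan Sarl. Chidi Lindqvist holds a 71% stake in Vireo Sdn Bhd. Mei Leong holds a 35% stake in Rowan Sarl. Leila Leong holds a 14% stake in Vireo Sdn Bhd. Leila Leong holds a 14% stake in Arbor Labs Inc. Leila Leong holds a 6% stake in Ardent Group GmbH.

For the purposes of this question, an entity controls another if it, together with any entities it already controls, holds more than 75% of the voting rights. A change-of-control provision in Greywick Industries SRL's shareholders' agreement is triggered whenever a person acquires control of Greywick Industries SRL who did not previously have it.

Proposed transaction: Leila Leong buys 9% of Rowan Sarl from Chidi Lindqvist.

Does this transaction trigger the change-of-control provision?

No

The purchase adds only to Leila's holdings (Chidi's stake shrinks), so Leila is the only person who could newly come to control Greywick.
Leila's largest direct stake is 55% in Juniper, which does not meet the threshold, so Leila controls no company.
Neither Leila nor any entity Leila controls holds any voting interest in Greywick.
So before the transaction, Leila does not control Greywick.
After the purchase, Leila's direct stake in Rowan rises to 30% + 9% = 39%, and Chidi's stake falls to 26%.
Leila's side now holds 39% of Rowan, not > 75%, so Leila still does not control Rowan.
After the transaction, neither Leila nor any entity Leila controls holds a voting interest in Greywick, so Leila still does not control it.
No new person acquires control, so the clause is not triggered.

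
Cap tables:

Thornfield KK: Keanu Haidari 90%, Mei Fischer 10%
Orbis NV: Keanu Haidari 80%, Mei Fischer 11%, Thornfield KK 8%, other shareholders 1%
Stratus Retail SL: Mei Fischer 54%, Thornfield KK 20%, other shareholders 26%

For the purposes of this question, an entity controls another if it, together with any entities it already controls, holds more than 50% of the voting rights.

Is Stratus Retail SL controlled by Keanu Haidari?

Keanu holds 90% of Thornfield, so Keanu controls Thornfield.
Keanu and Thornfield together hold 80% + 8% = 88% of Orbis, so Keanu controls Orbis.
In Stratus, Keanu's side holds only 20%, not > 50%.
So Keanu does not control Stratus.

No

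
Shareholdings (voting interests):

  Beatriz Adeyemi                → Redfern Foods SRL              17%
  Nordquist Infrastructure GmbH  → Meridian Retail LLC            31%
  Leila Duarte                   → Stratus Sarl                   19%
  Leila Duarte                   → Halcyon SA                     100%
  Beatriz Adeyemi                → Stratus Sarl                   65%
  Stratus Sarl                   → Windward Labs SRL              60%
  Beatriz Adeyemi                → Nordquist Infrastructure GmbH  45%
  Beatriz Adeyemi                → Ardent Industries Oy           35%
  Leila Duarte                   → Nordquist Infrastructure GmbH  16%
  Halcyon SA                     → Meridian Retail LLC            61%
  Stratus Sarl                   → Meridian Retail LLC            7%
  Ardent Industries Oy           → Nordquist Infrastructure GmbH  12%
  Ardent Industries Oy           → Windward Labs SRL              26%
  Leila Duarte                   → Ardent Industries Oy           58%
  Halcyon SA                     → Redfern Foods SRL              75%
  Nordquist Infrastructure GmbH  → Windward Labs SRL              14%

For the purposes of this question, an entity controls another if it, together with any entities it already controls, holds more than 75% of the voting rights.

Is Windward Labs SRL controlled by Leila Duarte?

No

Leila holds 100% of Halcyon, so Leila controls Halcyon.
Neither Leila nor any entity Leila controls holds any voting interest in Windward.
So Leila does not control Windward.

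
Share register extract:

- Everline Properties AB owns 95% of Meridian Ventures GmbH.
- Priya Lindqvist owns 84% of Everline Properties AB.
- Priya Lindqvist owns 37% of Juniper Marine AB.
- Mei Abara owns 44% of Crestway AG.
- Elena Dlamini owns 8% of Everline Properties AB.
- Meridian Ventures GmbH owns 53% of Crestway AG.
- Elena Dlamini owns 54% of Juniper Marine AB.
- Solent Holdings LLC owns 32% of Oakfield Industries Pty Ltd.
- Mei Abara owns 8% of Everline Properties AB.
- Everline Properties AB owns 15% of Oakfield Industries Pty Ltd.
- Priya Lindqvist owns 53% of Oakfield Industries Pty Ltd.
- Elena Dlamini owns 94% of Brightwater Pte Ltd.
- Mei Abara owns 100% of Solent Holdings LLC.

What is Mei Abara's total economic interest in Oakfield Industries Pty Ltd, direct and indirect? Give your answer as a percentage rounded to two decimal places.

Mei reaches Oakfield along 2 paths.
Via Everline: 8% × 15% = 1.2%.
Via Solent: 100% × 32% = 32%.
Total: 1.2% + 32% = 33.2%.
Rounded: 33.20%.

33.20%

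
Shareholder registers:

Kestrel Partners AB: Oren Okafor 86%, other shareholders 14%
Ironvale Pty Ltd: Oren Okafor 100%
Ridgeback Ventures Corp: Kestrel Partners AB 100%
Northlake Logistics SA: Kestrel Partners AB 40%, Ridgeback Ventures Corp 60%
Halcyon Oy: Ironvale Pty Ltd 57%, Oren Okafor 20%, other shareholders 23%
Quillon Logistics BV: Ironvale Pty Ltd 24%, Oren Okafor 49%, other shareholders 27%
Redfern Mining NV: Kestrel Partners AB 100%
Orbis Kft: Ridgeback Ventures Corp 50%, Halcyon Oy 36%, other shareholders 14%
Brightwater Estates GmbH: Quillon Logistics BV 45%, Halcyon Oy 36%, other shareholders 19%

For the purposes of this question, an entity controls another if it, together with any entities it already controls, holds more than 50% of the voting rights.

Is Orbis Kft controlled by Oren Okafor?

Oren holds 86% of Kestrel, so Oren controls Kestrel.
Kestrel holds 100% of Ridgeback, so Oren controls Ridgeback.
Oren holds 100% of Ironvale, so Oren controls Ironvale.
Ironvale and Oren together hold 57% + 20% = 77% of Halcyon, so Oren controls Halcyon.
Ridgeback and Halcyon together hold 50% + 36% = 86% of Orbis, so Oren controls Orbis.

Yes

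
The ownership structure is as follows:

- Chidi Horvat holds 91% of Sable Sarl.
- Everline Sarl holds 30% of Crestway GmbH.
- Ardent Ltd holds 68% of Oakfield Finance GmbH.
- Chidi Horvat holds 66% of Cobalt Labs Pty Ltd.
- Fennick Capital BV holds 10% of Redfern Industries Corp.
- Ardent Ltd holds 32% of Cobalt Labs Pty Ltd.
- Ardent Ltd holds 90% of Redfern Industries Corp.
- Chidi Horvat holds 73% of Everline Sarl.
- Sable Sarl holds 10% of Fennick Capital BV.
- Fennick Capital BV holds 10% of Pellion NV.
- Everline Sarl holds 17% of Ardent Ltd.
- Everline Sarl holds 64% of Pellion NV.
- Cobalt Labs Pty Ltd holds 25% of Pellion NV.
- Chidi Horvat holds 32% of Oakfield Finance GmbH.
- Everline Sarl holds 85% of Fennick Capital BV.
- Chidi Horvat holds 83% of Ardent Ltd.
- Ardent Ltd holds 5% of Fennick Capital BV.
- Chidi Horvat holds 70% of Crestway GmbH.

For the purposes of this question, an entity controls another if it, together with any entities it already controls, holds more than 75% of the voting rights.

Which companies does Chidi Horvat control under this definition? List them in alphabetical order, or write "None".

Ardent Ltd, Cobalt Labs Pty Ltd, Oakfield Finance GmbH, Redfern Industries Corp, Sable Sarl

Chidi holds 91% of Sable, so Chidi controls Sable.
Chidi holds 83% of Ardent, so Chidi controls Ardent.
Chidi and Ardent together hold 66% + 32% = 98% of Cobalt, so Chidi controls Cobalt.
Chidi and Ardent together hold 32% + 68% = 100% of Oakfield, so Chidi controls Oakfield.
Ardent holds 90% of Redfern, so Chidi controls Redfern.
No other company's threshold is met.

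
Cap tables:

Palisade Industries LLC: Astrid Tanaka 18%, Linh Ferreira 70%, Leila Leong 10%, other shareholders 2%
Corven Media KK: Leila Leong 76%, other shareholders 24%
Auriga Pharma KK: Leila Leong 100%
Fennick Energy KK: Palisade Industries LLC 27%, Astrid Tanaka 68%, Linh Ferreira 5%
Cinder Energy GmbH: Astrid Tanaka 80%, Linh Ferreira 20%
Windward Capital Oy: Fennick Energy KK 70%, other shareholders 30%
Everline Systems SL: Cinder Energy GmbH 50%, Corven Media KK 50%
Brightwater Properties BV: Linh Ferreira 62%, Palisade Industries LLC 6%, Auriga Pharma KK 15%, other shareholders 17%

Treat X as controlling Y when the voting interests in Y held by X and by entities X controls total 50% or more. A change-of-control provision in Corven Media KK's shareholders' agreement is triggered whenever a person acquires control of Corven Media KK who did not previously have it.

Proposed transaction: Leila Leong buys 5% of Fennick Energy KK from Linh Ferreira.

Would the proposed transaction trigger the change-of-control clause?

No

The purchase adds only to Leila's holdings (Linh's stake shrinks), so Leila is the only person who could newly come to control Corven.
Leila holds 76% of Corven, so Leila controls Corven.
So Leila already controls Corven before the transaction.
After the purchase, Leila holds 5% of Fennick directly, and Linh's stake falls to 0%.
Leila controlled Corven already, so this is not a new person acquiring control; every other person's position is unchanged or reduced.
No new person acquires control, so the clause is not triggered.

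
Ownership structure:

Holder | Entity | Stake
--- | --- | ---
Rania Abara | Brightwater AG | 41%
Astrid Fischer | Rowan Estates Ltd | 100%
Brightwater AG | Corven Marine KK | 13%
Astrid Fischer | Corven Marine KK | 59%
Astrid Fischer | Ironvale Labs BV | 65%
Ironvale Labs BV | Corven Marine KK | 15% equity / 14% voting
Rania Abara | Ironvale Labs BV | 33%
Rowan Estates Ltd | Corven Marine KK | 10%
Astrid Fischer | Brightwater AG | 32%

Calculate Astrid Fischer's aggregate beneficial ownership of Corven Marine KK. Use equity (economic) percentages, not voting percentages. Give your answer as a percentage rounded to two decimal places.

Astrid reaches Corven along 4 paths.
Direct stake: 59% = 59%.
Via Rowan: 100% × 10% = 10%.
Via Brightwater: 32% × 13% = 4.16%.
Via Ironvale: 65% × 15% = 9.75%.
Total: 59% + 10% + 4.16% + 9.75% = 82.91%.

82.91%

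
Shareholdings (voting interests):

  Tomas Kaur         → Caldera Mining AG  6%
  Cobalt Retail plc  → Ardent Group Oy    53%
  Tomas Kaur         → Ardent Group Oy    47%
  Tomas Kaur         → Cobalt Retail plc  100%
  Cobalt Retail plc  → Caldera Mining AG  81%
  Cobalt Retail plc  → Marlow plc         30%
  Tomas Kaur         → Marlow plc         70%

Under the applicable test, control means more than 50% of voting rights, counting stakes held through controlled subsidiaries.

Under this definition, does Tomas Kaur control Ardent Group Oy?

Tomas holds 100% of Cobalt, so Tomas controls Cobalt.
Cobalt and Tomas together hold 53% + 47% = 100% of Ardent, so Tomas controls Ardent.

Yes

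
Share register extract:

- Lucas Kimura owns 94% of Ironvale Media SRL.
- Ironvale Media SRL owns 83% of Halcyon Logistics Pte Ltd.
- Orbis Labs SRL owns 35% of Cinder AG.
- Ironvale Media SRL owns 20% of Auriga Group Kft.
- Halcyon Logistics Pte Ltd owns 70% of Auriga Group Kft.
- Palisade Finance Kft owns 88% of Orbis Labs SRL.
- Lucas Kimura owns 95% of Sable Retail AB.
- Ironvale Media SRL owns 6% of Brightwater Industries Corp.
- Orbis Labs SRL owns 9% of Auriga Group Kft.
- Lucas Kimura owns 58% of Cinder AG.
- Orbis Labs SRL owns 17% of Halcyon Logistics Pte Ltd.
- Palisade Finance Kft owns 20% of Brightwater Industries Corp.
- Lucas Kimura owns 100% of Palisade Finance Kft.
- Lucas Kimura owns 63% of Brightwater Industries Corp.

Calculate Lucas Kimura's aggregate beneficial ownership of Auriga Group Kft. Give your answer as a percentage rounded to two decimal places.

91.81%

Lucas reaches Auriga along 4 paths.
Via Palisade → Orbis: 100% × 88% × 9% = 7.92%.
Via Ironvale → Halcyon: 94% × 83% × 70% = 54.614%.
Via Palisade → Orbis → Halcyon: 100% × 88% × 17% × 70% = 10.472%.
Via Ironvale: 94% × 20% = 18.8%.
Total: 7.92% + 54.614% + 10.472% + 18.8% = 91.806%.
Rounded: 91.81%.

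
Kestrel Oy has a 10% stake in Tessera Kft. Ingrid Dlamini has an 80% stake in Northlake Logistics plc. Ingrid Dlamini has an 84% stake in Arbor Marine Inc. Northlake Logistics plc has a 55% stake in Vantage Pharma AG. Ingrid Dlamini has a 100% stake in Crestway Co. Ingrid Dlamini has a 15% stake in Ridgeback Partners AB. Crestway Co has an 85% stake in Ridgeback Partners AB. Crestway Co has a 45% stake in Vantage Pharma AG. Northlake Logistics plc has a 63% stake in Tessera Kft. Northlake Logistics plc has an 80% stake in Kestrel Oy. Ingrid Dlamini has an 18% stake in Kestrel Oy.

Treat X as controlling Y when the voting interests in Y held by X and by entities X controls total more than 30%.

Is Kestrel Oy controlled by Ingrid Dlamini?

Yes

Ingrid holds 80% of Northlake, so Ingrid controls Northlake.
Northlake and Ingrid together hold 80% + 18% = 98% of Kestrel, so Ingrid controls Kestrel.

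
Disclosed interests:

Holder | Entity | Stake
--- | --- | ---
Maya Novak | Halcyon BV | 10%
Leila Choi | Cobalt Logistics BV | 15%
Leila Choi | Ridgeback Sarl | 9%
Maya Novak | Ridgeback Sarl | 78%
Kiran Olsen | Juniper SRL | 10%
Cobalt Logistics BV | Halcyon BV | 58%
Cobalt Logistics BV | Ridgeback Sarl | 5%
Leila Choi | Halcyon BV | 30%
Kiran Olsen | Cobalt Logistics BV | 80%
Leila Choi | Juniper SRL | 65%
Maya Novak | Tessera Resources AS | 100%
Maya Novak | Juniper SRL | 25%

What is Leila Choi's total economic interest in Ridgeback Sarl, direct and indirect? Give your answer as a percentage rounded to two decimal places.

Leila reaches Ridgeback along 2 paths.
Direct stake: 9% = 9%.
Via Cobalt: 15% × 5% = 0.75%.
Total: 9% + 0.75% = 9.75%.

9.75%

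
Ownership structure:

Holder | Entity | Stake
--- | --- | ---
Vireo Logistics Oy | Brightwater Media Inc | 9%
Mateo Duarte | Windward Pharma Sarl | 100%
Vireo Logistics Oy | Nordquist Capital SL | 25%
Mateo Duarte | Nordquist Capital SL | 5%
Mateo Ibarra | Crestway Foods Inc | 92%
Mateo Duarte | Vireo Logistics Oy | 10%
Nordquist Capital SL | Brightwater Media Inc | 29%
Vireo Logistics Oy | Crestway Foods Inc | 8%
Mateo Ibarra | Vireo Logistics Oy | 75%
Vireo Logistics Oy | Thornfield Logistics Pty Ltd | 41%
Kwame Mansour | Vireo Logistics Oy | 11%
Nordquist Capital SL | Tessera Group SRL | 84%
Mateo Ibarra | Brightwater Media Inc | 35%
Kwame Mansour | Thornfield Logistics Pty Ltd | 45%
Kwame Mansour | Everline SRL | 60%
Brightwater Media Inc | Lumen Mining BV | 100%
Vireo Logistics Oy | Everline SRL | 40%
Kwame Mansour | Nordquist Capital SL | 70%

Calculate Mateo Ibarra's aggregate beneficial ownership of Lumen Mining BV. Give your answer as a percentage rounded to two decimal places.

47.19%

Mateo Ibarra reaches Lumen along 3 paths.
Via Brightwater: 35% × 100% = 35%.
Via Vireo → Nordquist → Brightwater: 75% × 25% × 29% × 100% = 5.4375%.
Via Vireo → Brightwater: 75% × 9% × 100% = 6.75%.
Total: 35% + 5.4375% + 6.75% = 47.1875%.
Rounded: 47.19%.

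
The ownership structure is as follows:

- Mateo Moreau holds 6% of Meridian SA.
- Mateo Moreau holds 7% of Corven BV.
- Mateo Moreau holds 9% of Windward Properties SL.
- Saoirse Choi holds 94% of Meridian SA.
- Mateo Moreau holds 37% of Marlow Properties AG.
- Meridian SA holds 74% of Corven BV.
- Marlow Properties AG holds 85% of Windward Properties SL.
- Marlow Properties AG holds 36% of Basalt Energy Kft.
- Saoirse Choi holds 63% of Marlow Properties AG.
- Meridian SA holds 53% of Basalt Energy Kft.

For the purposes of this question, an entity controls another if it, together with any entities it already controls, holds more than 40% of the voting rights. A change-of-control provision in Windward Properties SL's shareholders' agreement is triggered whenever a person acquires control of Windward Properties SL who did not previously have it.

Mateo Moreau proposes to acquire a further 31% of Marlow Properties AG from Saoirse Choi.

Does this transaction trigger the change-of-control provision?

Yes

The purchase adds only to Mateo's holdings (Saoirse's stake shrinks), so Mateo is the only person who could newly come to control Windward.
Mateo's largest direct stake is 37% in Marlow, which does not meet the threshold, so Mateo controls no company.
In Windward, Mateo's side holds only 9%, not > 40%.
So before the transaction, Mateo does not control Windward.
After the purchase, Mateo's direct stake in Marlow rises to 37% + 31% = 68%, and Saoirse's stake falls to 32%.
Mateo holds 68% of Marlow, so Mateo controls Marlow.
Marlow and Mateo together hold 85% + 9% = 94% of Windward, so Mateo controls Windward.
Mateo did not control Windward before and does after, so the clause is triggered.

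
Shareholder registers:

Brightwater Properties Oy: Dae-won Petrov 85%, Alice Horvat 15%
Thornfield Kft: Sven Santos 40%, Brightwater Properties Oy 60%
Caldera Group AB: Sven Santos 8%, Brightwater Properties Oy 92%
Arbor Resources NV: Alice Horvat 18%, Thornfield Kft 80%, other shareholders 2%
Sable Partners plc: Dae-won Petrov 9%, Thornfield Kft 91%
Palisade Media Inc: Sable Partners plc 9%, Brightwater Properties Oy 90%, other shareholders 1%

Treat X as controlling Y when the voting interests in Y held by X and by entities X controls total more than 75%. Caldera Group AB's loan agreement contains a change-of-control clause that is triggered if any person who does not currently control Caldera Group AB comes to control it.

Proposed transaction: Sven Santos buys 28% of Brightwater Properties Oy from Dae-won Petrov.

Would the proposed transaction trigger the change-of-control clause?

No

The purchase adds only to Sven's holdings (Dae-won's stake shrinks), so Sven is the only person who could newly come to control Caldera.
Sven's largest direct stake is 40% in Thornfield, which does not meet the threshold, so Sven controls no company.
In Caldera, Sven's side holds only 8%, not > 75%.
So before the transaction, Sven does not control Caldera.
After the purchase, Sven holds 28% of Brightwater directly, and Dae-won's stake falls to 57%.
Sven's side now holds 28% of Brightwater, not > 75%, so Sven still does not control Brightwater.
After the transaction, Sven's side holds 8% of Caldera, not > 75%, so Sven still does not control Caldera.
No new person acquires control, so the clause is not triggered.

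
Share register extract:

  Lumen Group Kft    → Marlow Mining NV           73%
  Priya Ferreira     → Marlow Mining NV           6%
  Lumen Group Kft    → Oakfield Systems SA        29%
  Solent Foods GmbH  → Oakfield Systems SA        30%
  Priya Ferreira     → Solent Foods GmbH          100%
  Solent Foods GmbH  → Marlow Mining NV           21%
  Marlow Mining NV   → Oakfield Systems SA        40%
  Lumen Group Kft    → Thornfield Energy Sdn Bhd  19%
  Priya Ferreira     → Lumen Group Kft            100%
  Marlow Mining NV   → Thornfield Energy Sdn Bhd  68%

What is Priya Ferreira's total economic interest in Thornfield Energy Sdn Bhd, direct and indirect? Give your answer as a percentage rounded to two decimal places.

87.00%

Priya reaches Thornfield along 4 paths.
Via Lumen: 100% × 19% = 19%.
Via Lumen → Marlow: 100% × 73% × 68% = 49.64%.
Via Marlow: 6% × 68% = 4.08%.
Via Solent → Marlow: 100% × 21% × 68% = 14.28%.
Total: 19% + 49.64% + 4.08% + 14.28% = 87%.
Rounded: 87.00%.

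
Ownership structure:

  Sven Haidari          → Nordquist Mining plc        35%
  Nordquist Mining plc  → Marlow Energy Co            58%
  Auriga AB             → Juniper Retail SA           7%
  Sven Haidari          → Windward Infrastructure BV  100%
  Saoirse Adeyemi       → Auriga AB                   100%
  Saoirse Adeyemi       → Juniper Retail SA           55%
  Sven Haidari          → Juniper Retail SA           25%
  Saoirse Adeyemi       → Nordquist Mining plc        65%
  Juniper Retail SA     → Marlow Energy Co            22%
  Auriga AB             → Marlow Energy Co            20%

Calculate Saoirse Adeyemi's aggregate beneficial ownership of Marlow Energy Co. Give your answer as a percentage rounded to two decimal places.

Saoirse reaches Marlow along 4 paths.
Via Nordquist: 65% × 58% = 37.7%.
Via Auriga: 100% × 20% = 20%.
Via Auriga → Juniper: 100% × 7% × 22% = 1.54%.
Via Juniper: 55% × 22% = 12.1%.
Total: 37.7% + 20% + 1.54% + 12.1% = 71.34%.

71.34%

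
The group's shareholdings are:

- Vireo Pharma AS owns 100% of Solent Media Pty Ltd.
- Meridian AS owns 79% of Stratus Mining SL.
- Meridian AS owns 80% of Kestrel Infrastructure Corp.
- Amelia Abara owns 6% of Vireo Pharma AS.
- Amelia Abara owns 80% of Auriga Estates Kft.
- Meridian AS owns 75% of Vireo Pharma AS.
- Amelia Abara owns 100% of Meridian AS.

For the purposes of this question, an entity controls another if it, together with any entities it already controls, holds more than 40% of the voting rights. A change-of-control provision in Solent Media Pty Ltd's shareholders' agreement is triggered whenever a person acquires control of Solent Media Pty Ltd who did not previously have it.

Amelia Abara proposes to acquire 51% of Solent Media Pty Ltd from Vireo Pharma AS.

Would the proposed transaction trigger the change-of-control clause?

The purchase adds only to Amelia's holdings (Vireo's stake shrinks), so Amelia is the only person who could newly come to control Solent.
Amelia holds 100% of Meridian, so Amelia controls Meridian.
Meridian and Amelia together hold 75% + 6% = 81% of Vireo, so Amelia controls Vireo.
Vireo holds 100% of Solent, so Amelia controls Solent.
So Amelia already controls Solent before the transaction.
After the purchase, Amelia holds 51% of Solent directly, and Vireo's stake falls to 49%.
Amelia controlled Solent already, so this is not a new person acquiring control; every other person's position is unchanged or reduced.
No new person acquires control, so the clause is not triggered.

No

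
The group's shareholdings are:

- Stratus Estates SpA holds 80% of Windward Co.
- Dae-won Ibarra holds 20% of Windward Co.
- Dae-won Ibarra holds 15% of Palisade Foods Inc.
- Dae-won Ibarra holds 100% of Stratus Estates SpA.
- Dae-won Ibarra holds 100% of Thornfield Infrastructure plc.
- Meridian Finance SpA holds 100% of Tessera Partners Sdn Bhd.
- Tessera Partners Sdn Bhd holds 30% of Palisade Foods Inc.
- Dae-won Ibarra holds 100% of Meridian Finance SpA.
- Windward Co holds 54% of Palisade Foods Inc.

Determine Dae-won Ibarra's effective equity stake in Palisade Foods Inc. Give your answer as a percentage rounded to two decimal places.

Dae-won reaches Palisade along 4 paths.
Via Windward: 20% × 54% = 10.8%.
Via Stratus → Windward: 100% × 80% × 54% = 43.2%.
Direct stake: 15% = 15%.
Via Meridian → Tessera: 100% × 100% × 30% = 30%.
Total: 10.8% + 43.2% + 15% + 30% = 99%.
Rounded: 99.00%.

99.00%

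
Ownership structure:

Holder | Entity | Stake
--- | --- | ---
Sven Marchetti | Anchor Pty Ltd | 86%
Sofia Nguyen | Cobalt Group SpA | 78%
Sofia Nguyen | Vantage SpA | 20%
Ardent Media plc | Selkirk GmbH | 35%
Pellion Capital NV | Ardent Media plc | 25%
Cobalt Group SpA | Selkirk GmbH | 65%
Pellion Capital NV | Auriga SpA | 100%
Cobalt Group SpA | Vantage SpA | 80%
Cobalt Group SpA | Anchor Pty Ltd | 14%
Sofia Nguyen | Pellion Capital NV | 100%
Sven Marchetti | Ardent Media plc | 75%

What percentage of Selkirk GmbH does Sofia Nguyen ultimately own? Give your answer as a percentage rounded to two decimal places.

Sofia reaches Selkirk along 2 paths.
Via Cobalt: 78% × 65% = 50.7%.
Via Pellion → Ardent: 100% × 25% × 35% = 8.75%.
Total: 50.7% + 8.75% = 59.45%.

59.45%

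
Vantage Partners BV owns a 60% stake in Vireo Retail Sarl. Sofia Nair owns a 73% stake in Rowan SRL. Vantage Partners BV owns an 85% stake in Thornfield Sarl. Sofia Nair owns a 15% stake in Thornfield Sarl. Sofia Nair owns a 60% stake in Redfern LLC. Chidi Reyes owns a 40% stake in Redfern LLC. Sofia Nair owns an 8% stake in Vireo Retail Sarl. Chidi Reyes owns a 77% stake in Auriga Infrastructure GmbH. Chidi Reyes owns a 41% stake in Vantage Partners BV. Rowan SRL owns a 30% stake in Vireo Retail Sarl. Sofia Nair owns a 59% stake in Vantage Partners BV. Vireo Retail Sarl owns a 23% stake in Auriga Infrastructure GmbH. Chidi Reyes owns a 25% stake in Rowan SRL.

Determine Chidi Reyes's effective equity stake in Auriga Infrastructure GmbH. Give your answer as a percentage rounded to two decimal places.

84.38%

Chidi reaches Auriga along 3 paths.
Direct stake: 77% = 77%.
Via Rowan → Vireo: 25% × 30% × 23% = 1.725%.
Via Vantage → Vireo: 41% × 60% × 23% = 5.658%.
Total: 77% + 1.725% + 5.658% = 84.383%.
Rounded: 84.38%.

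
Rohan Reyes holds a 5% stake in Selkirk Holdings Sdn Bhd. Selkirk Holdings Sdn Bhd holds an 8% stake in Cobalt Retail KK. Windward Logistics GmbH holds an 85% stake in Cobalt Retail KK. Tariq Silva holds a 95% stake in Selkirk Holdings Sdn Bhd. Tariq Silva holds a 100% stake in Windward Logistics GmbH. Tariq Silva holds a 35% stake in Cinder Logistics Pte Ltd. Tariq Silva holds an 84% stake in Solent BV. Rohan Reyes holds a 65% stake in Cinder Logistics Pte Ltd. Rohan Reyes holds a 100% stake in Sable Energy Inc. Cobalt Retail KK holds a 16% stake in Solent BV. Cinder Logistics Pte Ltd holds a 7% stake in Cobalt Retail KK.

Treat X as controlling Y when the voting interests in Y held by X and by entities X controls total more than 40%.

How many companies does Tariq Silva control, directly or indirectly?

Tariq holds 100% of Windward, so Tariq controls Windward.
Tariq holds 95% of Selkirk, so Tariq controls Selkirk.
Selkirk and Windward together hold 8% + 85% = 93% of Cobalt, so Tariq controls Cobalt.
Cobalt and Tariq together hold 16% + 84% = 100% of Solent, so Tariq controls Solent.
No other company's threshold is met.
Tariq controls 4 companies.

4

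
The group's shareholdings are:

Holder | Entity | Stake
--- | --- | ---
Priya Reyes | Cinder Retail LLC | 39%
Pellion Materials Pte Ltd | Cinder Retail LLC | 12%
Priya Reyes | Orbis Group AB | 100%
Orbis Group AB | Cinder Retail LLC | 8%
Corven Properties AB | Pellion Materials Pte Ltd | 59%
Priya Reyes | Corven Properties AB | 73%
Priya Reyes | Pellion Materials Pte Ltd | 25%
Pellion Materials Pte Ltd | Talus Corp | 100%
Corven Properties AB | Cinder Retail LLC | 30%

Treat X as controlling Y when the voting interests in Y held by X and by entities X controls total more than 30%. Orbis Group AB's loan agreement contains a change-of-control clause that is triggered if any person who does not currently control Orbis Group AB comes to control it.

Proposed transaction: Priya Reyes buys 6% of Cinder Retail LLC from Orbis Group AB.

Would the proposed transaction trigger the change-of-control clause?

The purchase adds only to Priya's holdings (Orbis's stake shrinks), so Priya is the only person who could newly come to control Orbis.
Priya holds 100% of Orbis, so Priya controls Orbis.
So Priya already controls Orbis before the transaction.
After the purchase, Priya's direct stake in Cinder rises to 39% + 6% = 45%, and Orbis's stake falls to 2%.
Priya controlled Orbis already, so this is not a new person acquiring control; every other person's position is unchanged or reduced.
No new person acquires control, so the clause is not triggered.

No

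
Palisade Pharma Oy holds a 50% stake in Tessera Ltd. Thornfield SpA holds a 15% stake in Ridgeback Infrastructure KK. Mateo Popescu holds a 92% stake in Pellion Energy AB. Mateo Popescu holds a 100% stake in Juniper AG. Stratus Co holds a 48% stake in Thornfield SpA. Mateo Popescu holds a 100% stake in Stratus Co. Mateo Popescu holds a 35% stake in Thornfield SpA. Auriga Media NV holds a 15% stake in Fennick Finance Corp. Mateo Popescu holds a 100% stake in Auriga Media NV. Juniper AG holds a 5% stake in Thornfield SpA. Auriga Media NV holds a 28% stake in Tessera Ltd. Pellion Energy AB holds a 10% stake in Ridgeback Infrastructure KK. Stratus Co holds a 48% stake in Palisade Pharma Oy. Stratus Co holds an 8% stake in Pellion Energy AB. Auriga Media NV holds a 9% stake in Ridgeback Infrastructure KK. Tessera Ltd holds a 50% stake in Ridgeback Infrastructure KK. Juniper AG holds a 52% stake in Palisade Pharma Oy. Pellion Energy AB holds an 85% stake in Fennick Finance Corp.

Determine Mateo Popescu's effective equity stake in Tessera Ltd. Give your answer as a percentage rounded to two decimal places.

Mateo reaches Tessera along 3 paths.
Via Auriga: 100% × 28% = 28%.
Via Juniper → Palisade: 100% × 52% × 50% = 26%.
Via Stratus → Palisade: 100% × 48% × 50% = 24%.
Total: 28% + 26% + 24% = 78%.
Rounded: 78.00%.

78.00%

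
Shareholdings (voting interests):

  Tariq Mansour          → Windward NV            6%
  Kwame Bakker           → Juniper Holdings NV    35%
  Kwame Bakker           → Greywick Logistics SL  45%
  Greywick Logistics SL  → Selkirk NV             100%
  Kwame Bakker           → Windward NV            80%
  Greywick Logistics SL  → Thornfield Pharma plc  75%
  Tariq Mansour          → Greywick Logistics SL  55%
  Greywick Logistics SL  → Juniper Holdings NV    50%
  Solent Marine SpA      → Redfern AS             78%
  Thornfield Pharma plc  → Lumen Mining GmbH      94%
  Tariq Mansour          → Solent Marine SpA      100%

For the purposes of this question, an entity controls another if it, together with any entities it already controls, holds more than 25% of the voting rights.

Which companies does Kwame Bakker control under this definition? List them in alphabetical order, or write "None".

Kwame holds 45% of Greywick, so Kwame controls Greywick.
Kwame holds 80% of Windward, so Kwame controls Windward.
Kwame and Greywick together hold 35% + 50% = 85% of Juniper, so Kwame controls Juniper.
Greywick holds 75% of Thornfield, so Kwame controls Thornfield.
Thornfield holds 94% of Lumen, so Kwame controls Lumen.
Greywick holds 100% of Selkirk, so Kwame controls Selkirk.
No other company's threshold is met.

Greywick Logistics SL, Juniper Holdings NV, Lumen Mining GmbH, Selkirk NV, Thornfield Pharma plc, Windward NV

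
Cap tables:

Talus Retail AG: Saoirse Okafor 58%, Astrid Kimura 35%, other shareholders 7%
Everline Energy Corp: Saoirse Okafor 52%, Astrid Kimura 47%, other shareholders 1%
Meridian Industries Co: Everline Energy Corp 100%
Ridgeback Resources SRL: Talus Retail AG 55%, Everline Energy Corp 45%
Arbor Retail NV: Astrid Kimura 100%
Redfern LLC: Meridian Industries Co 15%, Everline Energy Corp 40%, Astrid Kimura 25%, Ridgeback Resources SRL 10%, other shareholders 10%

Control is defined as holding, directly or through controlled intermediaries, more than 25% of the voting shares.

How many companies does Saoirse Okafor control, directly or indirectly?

5

Saoirse holds 58% of Talus, so Saoirse controls Talus.
Saoirse holds 52% of Everline, so Saoirse controls Everline.
Everline holds 100% of Meridian, so Saoirse controls Meridian.
Talus and Everline together hold 55% + 45% = 100% of Ridgeback, so Saoirse controls Ridgeback.
Meridian and Everline and Ridgeback together hold 15% + 40% + 10% = 65% of Redfern, so Saoirse controls Redfern.
No other company's threshold is met.
Saoirse controls 5 companies.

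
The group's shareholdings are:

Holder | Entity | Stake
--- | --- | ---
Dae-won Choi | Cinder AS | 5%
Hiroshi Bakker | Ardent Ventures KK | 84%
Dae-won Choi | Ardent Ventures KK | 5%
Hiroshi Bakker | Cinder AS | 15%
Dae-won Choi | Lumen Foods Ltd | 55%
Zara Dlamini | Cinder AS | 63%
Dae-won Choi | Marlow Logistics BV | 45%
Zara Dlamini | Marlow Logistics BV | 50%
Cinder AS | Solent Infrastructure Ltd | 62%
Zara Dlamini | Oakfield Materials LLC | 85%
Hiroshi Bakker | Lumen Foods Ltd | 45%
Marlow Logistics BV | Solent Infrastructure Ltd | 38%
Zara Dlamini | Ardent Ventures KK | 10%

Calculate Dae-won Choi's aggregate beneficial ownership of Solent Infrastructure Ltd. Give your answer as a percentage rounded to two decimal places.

Dae-won reaches Solent along 2 paths.
Via Marlow: 45% × 38% = 17.1%.
Via Cinder: 5% × 62% = 3.1%.
Total: 17.1% + 3.1% = 20.2%.
Rounded: 20.20%.

20.20%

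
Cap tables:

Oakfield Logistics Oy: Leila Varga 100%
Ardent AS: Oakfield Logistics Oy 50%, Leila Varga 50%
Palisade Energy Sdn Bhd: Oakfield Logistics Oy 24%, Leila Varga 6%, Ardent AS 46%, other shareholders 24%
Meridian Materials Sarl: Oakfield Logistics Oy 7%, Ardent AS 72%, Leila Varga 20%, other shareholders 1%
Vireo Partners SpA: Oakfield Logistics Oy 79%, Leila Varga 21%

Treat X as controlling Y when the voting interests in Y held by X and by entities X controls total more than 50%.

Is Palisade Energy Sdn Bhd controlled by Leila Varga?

Yes

Leila holds 100% of Oakfield, so Leila controls Oakfield.
Oakfield and Leila together hold 50% + 50% = 100% of Ardent, so Leila controls Ardent.
Oakfield and Leila and Ardent together hold 24% + 6% + 46% = 76% of Palisade, so Leila controls Palisade.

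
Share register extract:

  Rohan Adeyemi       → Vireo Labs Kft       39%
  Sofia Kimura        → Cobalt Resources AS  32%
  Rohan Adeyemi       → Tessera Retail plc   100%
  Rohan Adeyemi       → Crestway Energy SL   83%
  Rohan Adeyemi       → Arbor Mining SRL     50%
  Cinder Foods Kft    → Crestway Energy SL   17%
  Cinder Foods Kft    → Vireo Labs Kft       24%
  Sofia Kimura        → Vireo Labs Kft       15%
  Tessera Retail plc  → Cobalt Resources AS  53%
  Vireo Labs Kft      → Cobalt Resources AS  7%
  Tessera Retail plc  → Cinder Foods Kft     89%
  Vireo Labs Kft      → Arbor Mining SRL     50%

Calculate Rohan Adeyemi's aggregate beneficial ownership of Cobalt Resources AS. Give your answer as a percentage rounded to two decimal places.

Rohan reaches Cobalt along 3 paths.
Via Tessera: 100% × 53% = 53%.
Via Vireo: 39% × 7% = 2.73%.
Via Tessera → Cinder → Vireo: 100% × 89% × 24% × 7% = 1.4952%.
Total: 53% + 2.73% + 1.4952% = 57.2252%.
Rounded: 57.23%.

57.23%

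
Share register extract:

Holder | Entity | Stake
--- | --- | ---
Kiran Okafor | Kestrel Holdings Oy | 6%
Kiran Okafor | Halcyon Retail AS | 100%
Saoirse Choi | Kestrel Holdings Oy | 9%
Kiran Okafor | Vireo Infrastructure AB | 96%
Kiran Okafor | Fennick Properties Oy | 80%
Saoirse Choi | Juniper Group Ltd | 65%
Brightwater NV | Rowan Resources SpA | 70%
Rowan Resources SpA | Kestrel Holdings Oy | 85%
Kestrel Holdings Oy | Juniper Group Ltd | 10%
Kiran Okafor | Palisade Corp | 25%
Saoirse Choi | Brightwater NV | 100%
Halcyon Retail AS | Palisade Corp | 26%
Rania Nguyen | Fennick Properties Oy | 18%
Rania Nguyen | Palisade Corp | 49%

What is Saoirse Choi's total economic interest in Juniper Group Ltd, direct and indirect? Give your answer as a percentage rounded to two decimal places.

71.85%

Saoirse reaches Juniper along 3 paths.
Direct stake: 65% = 65%.
Via Brightwater → Rowan → Kestrel: 100% × 70% × 85% × 10% = 5.95%.
Via Kestrel: 9% × 10% = 0.9%.
Total: 65% + 5.95% + 0.9% = 71.85%.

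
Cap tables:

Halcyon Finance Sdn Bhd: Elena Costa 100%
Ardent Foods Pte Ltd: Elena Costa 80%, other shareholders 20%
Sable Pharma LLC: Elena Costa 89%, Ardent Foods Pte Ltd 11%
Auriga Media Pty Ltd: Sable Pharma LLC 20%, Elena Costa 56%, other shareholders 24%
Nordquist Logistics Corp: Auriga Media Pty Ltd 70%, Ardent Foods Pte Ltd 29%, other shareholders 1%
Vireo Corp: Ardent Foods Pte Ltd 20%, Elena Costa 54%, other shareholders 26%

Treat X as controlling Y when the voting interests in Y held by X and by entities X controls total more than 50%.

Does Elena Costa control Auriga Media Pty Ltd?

Yes

Elena holds 80% of Ardent, so Elena controls Ardent.
Elena and Ardent together hold 89% + 11% = 100% of Sable, so Elena controls Sable.
Sable and Elena together hold 20% + 56% = 76% of Auriga, so Elena controls Auriga.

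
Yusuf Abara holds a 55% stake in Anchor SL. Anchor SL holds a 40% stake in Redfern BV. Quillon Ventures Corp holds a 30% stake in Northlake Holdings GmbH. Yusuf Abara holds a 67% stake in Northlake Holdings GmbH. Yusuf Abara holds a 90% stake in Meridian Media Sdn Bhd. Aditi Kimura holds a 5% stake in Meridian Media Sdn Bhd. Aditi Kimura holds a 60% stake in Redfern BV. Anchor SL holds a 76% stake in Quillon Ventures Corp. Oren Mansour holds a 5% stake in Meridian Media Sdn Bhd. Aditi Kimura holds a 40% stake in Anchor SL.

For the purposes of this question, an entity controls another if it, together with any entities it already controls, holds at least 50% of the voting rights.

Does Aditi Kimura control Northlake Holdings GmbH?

Aditi holds 60% of Redfern, so Aditi controls Redfern.
Neither Aditi nor any entity Aditi controls holds any voting interest in Northlake.
So Aditi does not control Northlake.

No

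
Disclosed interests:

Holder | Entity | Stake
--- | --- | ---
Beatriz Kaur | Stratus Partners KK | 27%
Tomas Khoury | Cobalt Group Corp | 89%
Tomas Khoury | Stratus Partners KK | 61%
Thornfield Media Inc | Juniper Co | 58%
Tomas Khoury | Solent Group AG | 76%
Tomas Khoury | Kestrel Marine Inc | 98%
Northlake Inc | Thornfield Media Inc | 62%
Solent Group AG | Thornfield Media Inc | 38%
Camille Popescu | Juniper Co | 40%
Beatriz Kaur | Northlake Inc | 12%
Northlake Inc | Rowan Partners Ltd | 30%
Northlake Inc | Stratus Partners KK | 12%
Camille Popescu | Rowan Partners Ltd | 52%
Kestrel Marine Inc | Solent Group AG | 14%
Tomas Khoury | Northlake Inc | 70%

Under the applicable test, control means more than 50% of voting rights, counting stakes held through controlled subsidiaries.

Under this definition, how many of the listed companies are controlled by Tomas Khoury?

Tomas holds 98% of Kestrel, so Tomas controls Kestrel.
Kestrel and Tomas together hold 14% + 76% = 90% of Solent, so Tomas controls Solent.
Tomas holds 70% of Northlake, so Tomas controls Northlake.
Solent and Northlake together hold 38% + 62% = 100% of Thornfield, so Tomas controls Thornfield.
Tomas and Northlake together hold 61% + 12% = 73% of Stratus, so Tomas controls Stratus.
Tomas holds 89% of Cobalt, so Tomas controls Cobalt.
Thornfield holds 58% of Juniper, so Tomas controls Juniper.
No other company's threshold is met.
Tomas controls 7 companies.

7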